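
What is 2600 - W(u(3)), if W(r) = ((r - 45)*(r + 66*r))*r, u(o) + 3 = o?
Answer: 2600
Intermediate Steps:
u(o) = -3 + o
W(r) = 67*r²*(-45 + r) (W(r) = ((-45 + r)*(67*r))*r = (67*r*(-45 + r))*r = 67*r²*(-45 + r))
2600 - W(u(3)) = 2600 - 67*(-3 + 3)²*(-45 + (-3 + 3)) = 2600 - 67*0²*(-45 + 0) = 2600 - 67*0*(-45) = 2600 - 1*0 = 2600 + 0 = 2600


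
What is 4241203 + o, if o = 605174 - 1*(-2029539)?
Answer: 6875916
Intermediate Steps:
o = 2634713 (o = 605174 + 2029539 = 2634713)
4241203 + o = 4241203 + 2634713 = 6875916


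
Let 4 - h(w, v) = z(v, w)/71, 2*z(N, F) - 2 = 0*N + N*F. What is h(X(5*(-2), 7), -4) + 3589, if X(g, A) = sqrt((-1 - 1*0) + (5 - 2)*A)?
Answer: 255102/71 + 4*sqrt(5)/71 ≈ 3593.1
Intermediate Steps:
X(g, A) = sqrt(-1 + 3*A) (X(g, A) = sqrt((-1 + 0) + 3*A) = sqrt(-1 + 3*A))
z(N, F) = 1 + F*N/2 (z(N, F) = 1 + (0*N + N*F)/2 = 1 + (0 + F*N)/2 = 1 + (F*N)/2 = 1 + F*N/2)
h(w, v) = 283/71 - v*w/142 (h(w, v) = 4 - (1 + w*v/2)/71 = 4 - (1 + v*w/2)/71 = 4 - (1/71 + v*w/142) = 4 + (-1/71 - v*w/142) = 283/71 - v*w/142)
h(X(5*(-2), 7), -4) + 3589 = (283/71 - 1/142*(-4)*sqrt(-1 + 3*7)) + 3589 = (283/71 - 1/142*(-4)*sqrt(-1 + 21)) + 3589 = (283/71 - 1/142*(-4)*sqrt(20)) + 3589 = (283/71 - 1/142*(-4)*2*sqrt(5)) + 3589 = (283/71 + 4*sqrt(5)/71) + 3589 = 255102/71 + 4*sqrt(5)/71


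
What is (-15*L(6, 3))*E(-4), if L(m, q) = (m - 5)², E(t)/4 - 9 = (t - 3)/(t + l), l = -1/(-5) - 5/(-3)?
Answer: -5895/8 ≈ -736.88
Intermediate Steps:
l = 28/15 (l = -1*(-⅕) - 5*(-⅓) = ⅕ + 5/3 = 28/15 ≈ 1.8667)
E(t) = 36 + 4*(-3 + t)/(28/15 + t) (E(t) = 36 + 4*((t - 3)/(t + 28/15)) = 36 + 4*((-3 + t)/(28/15 + t)) = 36 + 4*(-3 + t)/(28/15 + t))
L(m, q) = (-5 + m)²
(-15*L(6, 3))*E(-4) = (-15*(-5 + 6)²)*(12*(69 + 50*(-4))/(28 + 15*(-4))) = (-15*1²)*(12*(69 - 200)/(28 - 60)) = (-15*1)*(12*(-131)/(-32)) = -180*(-1)*(-131)/32 = -15*393/8 = -5895/8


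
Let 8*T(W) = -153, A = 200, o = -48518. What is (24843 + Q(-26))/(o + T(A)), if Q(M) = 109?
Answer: -199616/388297 ≈ -0.51408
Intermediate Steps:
T(W) = -153/8 (T(W) = (⅛)*(-153) = -153/8)
(24843 + Q(-26))/(o + T(A)) = (24843 + 109)/(-48518 - 153/8) = 24952/(-388297/8) = 24952*(-8/388297) = -199616/388297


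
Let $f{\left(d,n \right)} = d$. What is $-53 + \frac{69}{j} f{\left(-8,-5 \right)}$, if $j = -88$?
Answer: $- \frac{514}{11} \approx -46.727$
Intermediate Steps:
$-53 + \frac{69}{j} f{\left(-8,-5 \right)} = -53 + \frac{69}{-88} \left(-8\right) = -53 + 69 \left(- \frac{1}{88}\right) \left(-8\right) = -53 - - \frac{69}{11} = -53 + \frac{69}{11} = - \frac{514}{11}$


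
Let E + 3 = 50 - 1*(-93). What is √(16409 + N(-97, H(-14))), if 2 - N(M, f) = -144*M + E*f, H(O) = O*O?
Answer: I*√24997 ≈ 158.1*I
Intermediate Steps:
H(O) = O²
E = 140 (E = -3 + (50 - 1*(-93)) = -3 + (50 + 93) = -3 + 143 = 140)
N(M, f) = 2 - 140*f + 144*M (N(M, f) = 2 - (-144*M + 140*f) = 2 + (-140*f + 144*M) = 2 - 140*f + 144*M)
√(16409 + N(-97, H(-14))) = √(16409 + (2 - 140*(-14)² + 144*(-97))) = √(16409 + (2 - 140*196 - 13968)) = √(16409 + (2 - 27440 - 13968)) = √(16409 - 41406) = √(-24997) = I*√24997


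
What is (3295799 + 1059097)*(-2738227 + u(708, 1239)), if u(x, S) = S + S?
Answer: -11913902377104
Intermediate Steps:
u(x, S) = 2*S
(3295799 + 1059097)*(-2738227 + u(708, 1239)) = (3295799 + 1059097)*(-2738227 + 2*1239) = 4354896*(-2738227 + 2478) = 4354896*(-2735749) = -11913902377104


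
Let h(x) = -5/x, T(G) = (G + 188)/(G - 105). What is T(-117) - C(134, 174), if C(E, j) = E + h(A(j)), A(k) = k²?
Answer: -150466489/1120212 ≈ -134.32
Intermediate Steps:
T(G) = (188 + G)/(-105 + G)
C(E, j) = E - 5/j²
T(-117) - C(134, 174) = (188 - 117)/(-105 - 117) - (134 - 5/174²) = 71/(-222) - (134 - 5*1/30276) = -1/222*71 - (134 - 5/30276) = -71/222 - 1*4056979/30276 = -71/222 - 4056979/30276 = -150466489/1120212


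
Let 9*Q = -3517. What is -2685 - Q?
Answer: -20648/9 ≈ -2294.2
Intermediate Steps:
Q = -3517/9 (Q = (⅑)*(-3517) = -3517/9 ≈ -390.78)
-2685 - Q = -2685 - 1*(-3517/9) = -2685 + 3517/9 = -20648/9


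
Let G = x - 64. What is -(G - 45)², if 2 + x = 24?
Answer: -7569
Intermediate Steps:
x = 22 (x = -2 + 24 = 22)
G = -42 (G = 22 - 64 = -42)
-(G - 45)² = -(-42 - 45)² = -1*(-87)² = -1*7569 = -7569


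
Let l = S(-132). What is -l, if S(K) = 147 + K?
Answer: -15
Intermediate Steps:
l = 15 (l = 147 - 132 = 15)
-l = -1*15 = -15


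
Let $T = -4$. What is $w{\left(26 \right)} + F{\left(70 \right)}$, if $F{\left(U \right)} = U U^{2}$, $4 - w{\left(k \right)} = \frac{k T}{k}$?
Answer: $343008$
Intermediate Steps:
$w{\left(k \right)} = 8$ ($w{\left(k \right)} = 4 - \frac{k \left(-4\right)}{k} = 4 - \frac{\left(-4\right) k}{k} = 4 - -4 = 4 + 4 = 8$)
$F{\left(U \right)} = U^{3}$
$w{\left(26 \right)} + F{\left(70 \right)} = 8 + 70^{3} = 8 + 343000 = 343008$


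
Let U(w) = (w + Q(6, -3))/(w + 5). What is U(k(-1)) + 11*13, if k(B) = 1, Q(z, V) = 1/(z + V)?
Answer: 1289/9 ≈ 143.22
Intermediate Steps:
Q(z, V) = 1/(V + z)
U(w) = (⅓ + w)/(5 + w) (U(w) = (w + 1/(-3 + 6))/(w + 5) = (w + 1/3)/(5 + w) = (w + ⅓)/(5 + w) = (⅓ + w)/(5 + w))
U(k(-1)) + 11*13 = (⅓ + 1)/(5 + 1) + 11*13 = (4/3)/6 + 143 = (⅙)*(4/3) + 143 = 2/9 + 143 = 1289/9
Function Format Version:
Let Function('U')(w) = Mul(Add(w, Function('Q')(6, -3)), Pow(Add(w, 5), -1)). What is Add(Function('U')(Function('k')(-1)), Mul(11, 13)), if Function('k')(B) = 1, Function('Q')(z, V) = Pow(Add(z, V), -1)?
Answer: Rational(1289, 9) ≈ 143.22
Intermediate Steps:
Function('Q')(z, V) = Pow(Add(V, z), -1)
Function('U')(w) = Mul(Pow(Add(5, w), -1), Add(Rational(1, 3), w)) (Function('U')(w) = Mul(Add(w, Pow(Add(-3, 6), -1)), Pow(Add(w, 5), -1)) = Mul(Add(w, Pow(3, -1)), Pow(Add(5, w), -1)) = Mul(Add(w, Rational(1, 3)), Pow(Add(5, w), -1)) = Mul(Add(Rational(1, 3), w), Pow(Add(5, w), -1)) = Mul(Pow(Add(5, w), -1), Add(Rational(1, 3), w)))
Add(Function('U')(Function('k')(-1)), Mul(11, 13)) = Add(Mul(Pow(Add(5, 1), -1), Add(Rational(1, 3), 1)), Mul(11, 13)) = Add(Mul(Pow(6, -1), Rational(4, 3)), 143) = Add(Mul(Rational(1, 6), Rational(4, 3)), 143) = Add(Rational(2, 9), 143) = Rational(1289, 9)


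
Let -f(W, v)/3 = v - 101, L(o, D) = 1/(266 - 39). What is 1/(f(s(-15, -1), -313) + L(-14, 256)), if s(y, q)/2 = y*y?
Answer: 227/281935 ≈ 0.00080515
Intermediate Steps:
L(o, D) = 1/227
s(y, q) = 2*y² (s(y, q) = 2*(y*y) = 2*y²)
f(W, v) = 303 - 3*v (f(W, v) = -3*(v - 101) = -3*(-101 + v) = 303 - 3*v)
1/(f(s(-15, -1), -313) + L(-14, 256)) = 1/((303 - 3*(-313)) + 1/227) = 1/((303 + 939) + 1/227) = 1/(1242 + 1/227) = 1/(281935/227) = 227/281935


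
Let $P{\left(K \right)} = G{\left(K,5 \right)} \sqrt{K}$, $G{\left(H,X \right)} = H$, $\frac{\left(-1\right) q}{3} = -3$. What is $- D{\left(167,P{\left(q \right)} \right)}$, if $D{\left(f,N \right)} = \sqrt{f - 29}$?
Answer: $- \sqrt{138} \approx -11.747$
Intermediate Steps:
$q = 9$ ($q = \left(-3\right) \left(-3\right) = 9$)
$P{\left(K \right)} = K^{\frac{3}{2}}$ ($P{\left(K \right)} = K \sqrt{K} = K^{\frac{3}{2}}$)
$D{\left(f,N \right)} = \sqrt{-29 + f}$
$- D{\left(167,P{\left(q \right)} \right)} = - \sqrt{-29 + 167} = - \sqrt{138}$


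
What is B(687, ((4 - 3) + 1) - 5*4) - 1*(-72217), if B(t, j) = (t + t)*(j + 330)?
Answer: 500905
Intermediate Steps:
B(t, j) = 2*t*(330 + j) (B(t, j) = (2*t)*(330 + j) = 2*t*(330 + j))
B(687, ((4 - 3) + 1) - 5*4) - 1*(-72217) = 2*687*(330 + (((4 - 3) + 1) - 5*4)) - 1*(-72217) = 2*687*(330 + ((1 + 1) - 20)) + 72217 = 2*687*(330 + (2 - 20)) + 72217 = 2*687*(330 - 18) + 72217 = 2*687*312 + 72217 = 428688 + 72217 = 500905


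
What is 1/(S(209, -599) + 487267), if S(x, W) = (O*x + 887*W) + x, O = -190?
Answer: -1/83547 ≈ -1.1969e-5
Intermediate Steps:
S(x, W) = -189*x + 887*W (S(x, W) = (-190*x + 887*W) + x = -189*x + 887*W)
1/(S(209, -599) + 487267) = 1/((-189*209 + 887*(-599)) + 487267) = 1/((-39501 - 531313) + 487267) = 1/(-570814 + 487267) = 1/(-83547) = -1/83547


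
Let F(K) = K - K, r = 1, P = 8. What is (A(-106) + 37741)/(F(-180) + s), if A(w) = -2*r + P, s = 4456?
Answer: 37747/4456 ≈ 8.4711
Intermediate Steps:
F(K) = 0
A(w) = 6 (A(w) = -2*1 + 8 = -2 + 8 = 6)
(A(-106) + 37741)/(F(-180) + s) = (6 + 37741)/(0 + 4456) = 37747/4456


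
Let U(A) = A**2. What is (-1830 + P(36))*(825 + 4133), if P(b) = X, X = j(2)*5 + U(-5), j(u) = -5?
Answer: -9073140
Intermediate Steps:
X = 0 (X = -5*5 + (-5)**2 = -25 + 25 = 0)
P(b) = 0
(-1830 + P(36))*(825 + 4133) = (-1830 + 0)*(825 + 4133) = -1830*4958 = -9073140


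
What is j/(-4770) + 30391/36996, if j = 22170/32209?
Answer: 17290221253/21051673564 ≈ 0.82132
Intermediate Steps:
j = 22170/32209 (j = 22170*(1/32209) = 22170/32209 ≈ 0.68832)
j/(-4770) + 30391/36996 = (22170/32209)/(-4770) + 30391/36996 = (22170/32209)*(-1/4770) + 30391*(1/36996) = -739/5121231 + 30391/36996 = 17290221253/21051673564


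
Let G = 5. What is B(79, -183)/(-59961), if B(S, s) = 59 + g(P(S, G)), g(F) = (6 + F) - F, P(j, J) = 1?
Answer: -65/59961 ≈ -0.0010840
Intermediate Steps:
g(F) = 6
B(S, s) = 65 (B(S, s) = 59 + 6 = 65)
B(79, -183)/(-59961) = 65/(-59961) = 65*(-1/59961) = -65/59961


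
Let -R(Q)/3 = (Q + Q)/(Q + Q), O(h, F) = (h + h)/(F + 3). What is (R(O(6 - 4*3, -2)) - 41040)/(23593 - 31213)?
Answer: 13681/2540 ≈ 5.3862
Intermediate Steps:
O(h, F) = 2*h/(3 + F) (O(h, F) = (2*h)/(3 + F) = 2*h/(3 + F))
R(Q) = -3 (R(Q) = -3*(Q + Q)/(Q + Q) = -3*2*Q/(2*Q) = -3*2*Q*1/(2*Q) = -3*1 = -3)
(R(O(6 - 4*3, -2)) - 41040)/(23593 - 31213) = (-3 - 41040)/(23593 - 31213) = -41043/(-7620) = -41043*(-1/7620) = 13681/2540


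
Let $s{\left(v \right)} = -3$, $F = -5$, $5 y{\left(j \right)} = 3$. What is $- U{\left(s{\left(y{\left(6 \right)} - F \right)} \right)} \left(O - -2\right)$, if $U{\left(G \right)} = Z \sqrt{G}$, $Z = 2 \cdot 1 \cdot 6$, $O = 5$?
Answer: $- 84 i \sqrt{3} \approx - 145.49 i$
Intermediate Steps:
$y{\left(j \right)} = \frac{3}{5}$ ($y{\left(j \right)} = \frac{1}{5} \cdot 3 = \frac{3}{5}$)
$Z = 12$ ($Z = 2 \cdot 6 = 12$)
$U{\left(G \right)} = 12 \sqrt{G}$
$- U{\left(s{\left(y{\left(6 \right)} - F \right)} \right)} \left(O - -2\right) = - 12 \sqrt{-3} \left(5 - -2\right) = - 12 i \sqrt{3} \left(5 + 2\right) = - 12 i \sqrt{3} \cdot 7 = - 84 i \sqrt{3}$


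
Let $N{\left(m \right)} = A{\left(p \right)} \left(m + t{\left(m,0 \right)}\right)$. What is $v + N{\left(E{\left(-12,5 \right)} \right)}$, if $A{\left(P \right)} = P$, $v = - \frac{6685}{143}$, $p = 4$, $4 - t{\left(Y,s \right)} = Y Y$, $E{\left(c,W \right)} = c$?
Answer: $- \frac{93629}{143} \approx -654.75$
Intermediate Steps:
$t{\left(Y,s \right)} = 4 - Y^{2}$ ($t{\left(Y,s \right)} = 4 - Y Y = 4 - Y^{2}$)
$v = - \frac{6685}{143}$ ($v = \left(-6685\right) \frac{1}{143} = - \frac{6685}{143} \approx -46.748$)
$N{\left(m \right)} = 16 - 4 m^{2} + 4 m$ ($N{\left(m \right)} = 4 \left(m - \left(-4 + m^{2}\right)\right) = 4 \left(4 + m - m^{2}\right) = 16 - 4 m^{2} + 4 m$)
$v + N{\left(E{\left(-12,5 \right)} \right)} = - \frac{6685}{143} + \left(16 - 4 \left(-12\right)^{2} + 4 \left(-12\right)\right) = - \frac{6685}{143} - 608 = - \frac{93629}{143}$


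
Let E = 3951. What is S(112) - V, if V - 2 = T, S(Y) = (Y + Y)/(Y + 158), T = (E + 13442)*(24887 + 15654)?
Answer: -95192497913/135 ≈ -7.0513e+8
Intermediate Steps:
T = 705129613 (T = (3951 + 13442)*(24887 + 15654) = 17393*40541 = 705129613)
S(Y) = 2*Y/(158 + Y) (S(Y) = (2*Y)/(158 + Y) = 2*Y/(158 + Y))
V = 705129615 (V = 2 + 705129613 = 705129615)
S(112) - V = 2*112/(158 + 112) - 1*705129615 = 2*112/270 - 705129615 = 2*112*(1/270) - 705129615 = 112/135 - 705129615 = -95192497913/135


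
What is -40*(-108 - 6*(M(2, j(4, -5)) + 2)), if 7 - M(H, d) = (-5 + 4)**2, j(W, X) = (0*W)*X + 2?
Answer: 6240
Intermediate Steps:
j(W, X) = 2 (j(W, X) = 0*X + 2 = 0 + 2 = 2)
M(H, d) = 6 (M(H, d) = 7 - (-5 + 4)**2 = 7 - 1*(-1)**2 = 7 - 1*1 = 7 - 1 = 6)
-40*(-108 - 6*(M(2, j(4, -5)) + 2)) = -40*(-108 - 6*(6 + 2)) = -40*(-108 - 6*8) = -40*(-108 - 48) = -40*(-156) = 6240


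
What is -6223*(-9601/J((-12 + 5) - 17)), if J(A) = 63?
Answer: 8535289/9 ≈ 9.4837e+5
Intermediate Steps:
-6223*(-9601/J((-12 + 5) - 17)) = -6223/(63/(-9601)) = -6223/(63*(-1/9601)) = -6223/(-63/9601) = -6223*(-9601/63) = 8535289/9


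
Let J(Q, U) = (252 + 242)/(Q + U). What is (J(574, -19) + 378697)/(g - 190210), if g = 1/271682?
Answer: -57101397097378/28680531436545 ≈ -1.9909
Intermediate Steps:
J(Q, U) = 494/(Q + U)
g = 1/271682 ≈ 3.6808e-6
(J(574, -19) + 378697)/(g - 190210) = (494/(574 - 19) + 378697)/(1/271682 - 190210) = (494/555 + 378697)/(-51676633219/271682) = (494*(1/555) + 378697)*(-271682/51676633219) = (494/555 + 378697)*(-271682/51676633219) = (210177329/555)*(-271682/51676633219) = -57101397097378/28680531436545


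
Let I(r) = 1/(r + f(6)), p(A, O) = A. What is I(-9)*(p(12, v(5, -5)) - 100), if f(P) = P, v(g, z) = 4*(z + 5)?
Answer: 88/3 ≈ 29.333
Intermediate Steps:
v(g, z) = 20 + 4*z (v(g, z) = 4*(5 + z) = 20 + 4*z)
I(r) = 1/(6 + r) (I(r) = 1/(r + 6) = 1/(6 + r))
I(-9)*(p(12, v(5, -5)) - 100) = (12 - 100)/(6 - 9) = -88/(-3) = -⅓*(-88) = 88/3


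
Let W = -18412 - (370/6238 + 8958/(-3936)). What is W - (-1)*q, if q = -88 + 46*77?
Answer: -30600490005/2046064 ≈ -14956.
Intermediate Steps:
q = 3454 (q = -88 + 3542 = 3454)
W = -37667595061/2046064 (W = -18412 - (370*(1/6238) + 8958*(-1/3936)) = -18412 - (185/3119 - 1493/656) = -18412 - 1*(-4535307/2046064) = -18412 + 4535307/2046064 = -37667595061/2046064 ≈ -18410.)
W - (-1)*q = -37667595061/2046064 - (-1)*3454 = -37667595061/2046064 - 1*(-3454) = -37667595061/2046064 + 3454 = -30600490005/2046064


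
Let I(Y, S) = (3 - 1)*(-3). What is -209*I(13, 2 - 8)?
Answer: 1254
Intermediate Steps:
I(Y, S) = -6 (I(Y, S) = 2*(-3) = -6)
-209*I(13, 2 - 8) = -209*(-6) = 1254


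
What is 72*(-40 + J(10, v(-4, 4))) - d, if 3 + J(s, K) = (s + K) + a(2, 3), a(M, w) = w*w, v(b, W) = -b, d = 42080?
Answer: -43520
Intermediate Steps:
a(M, w) = w²
J(s, K) = 6 + K + s (J(s, K) = -3 + ((s + K) + 3²) = -3 + ((K + s) + 9) = -3 + (9 + K + s) = 6 + K + s)
72*(-40 + J(10, v(-4, 4))) - d = 72*(-40 + (6 - 1*(-4) + 10)) - 1*42080 = 72*(-40 + (6 + 4 + 10)) - 42080 = 72*(-40 + 20) - 42080 = 72*(-20) - 42080 = -1440 - 42080 = -43520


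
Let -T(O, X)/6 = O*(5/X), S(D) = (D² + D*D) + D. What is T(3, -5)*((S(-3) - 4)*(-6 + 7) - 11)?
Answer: 0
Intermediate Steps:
S(D) = D + 2*D² (S(D) = (D² + D²) + D = 2*D² + D = D + 2*D²)
T(O, X) = -30*O/X (T(O, X) = -6*O*5/X = -30*O/X)
T(3, -5)*((S(-3) - 4)*(-6 + 7) - 11) = (-30*3/(-5))*((-3*(1 + 2*(-3)) - 4)*(-6 + 7) - 11) = (-30*3*(-⅕))*((-3*(1 - 6) - 4)*1 - 11) = 18*((-3*(-5) - 4)*1 - 11) = 18*((15 - 4)*1 - 11) = 18*(11*1 - 11) = 18*(11 - 11) = 18*0 = 0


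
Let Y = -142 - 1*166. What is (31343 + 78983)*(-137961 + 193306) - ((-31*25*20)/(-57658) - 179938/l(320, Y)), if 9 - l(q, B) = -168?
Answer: 31157254460481362/5102733 ≈ 6.1060e+9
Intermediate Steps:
Y = -308 (Y = -142 - 166 = -308)
l(q, B) = 177 (l(q, B) = 9 - 1*(-168) = 9 + 168 = 177)
(31343 + 78983)*(-137961 + 193306) - ((-31*25*20)/(-57658) - 179938/l(320, Y)) = (31343 + 78983)*(-137961 + 193306) - ((-31*25*20)/(-57658) - 179938/177) = 110326*55345 - (-775*20*(-1/57658) - 179938*1/177) = 6105992470 - (-15500*(-1/57658) - 179938/177) = 6105992470 - (7750/28829 - 179938/177) = 6105992470 - 1*(-5186060852/5102733) = 6105992470 + 5186060852/5102733 = 31157254460481362/5102733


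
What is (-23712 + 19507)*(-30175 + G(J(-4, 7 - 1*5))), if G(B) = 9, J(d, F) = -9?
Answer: 126848030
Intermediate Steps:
(-23712 + 19507)*(-30175 + G(J(-4, 7 - 1*5))) = (-23712 + 19507)*(-30175 + 9) = -4205*(-30166) = 126848030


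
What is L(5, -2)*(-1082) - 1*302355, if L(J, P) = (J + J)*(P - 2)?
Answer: -259075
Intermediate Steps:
L(J, P) = 2*J*(-2 + P) (L(J, P) = (2*J)*(-2 + P) = 2*J*(-2 + P))
L(5, -2)*(-1082) - 1*302355 = (2*5*(-2 - 2))*(-1082) - 1*302355 = (2*5*(-4))*(-1082) - 302355 = -40*(-1082) - 302355 = 43280 - 302355 = -259075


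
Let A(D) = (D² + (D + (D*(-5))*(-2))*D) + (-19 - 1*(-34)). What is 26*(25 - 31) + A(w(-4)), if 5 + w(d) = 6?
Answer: -129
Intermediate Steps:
w(d) = 1 (w(d) = -5 + 6 = 1)
A(D) = 15 + 12*D² (A(D) = (D² + (D - 5*D*(-2))*D) + (-19 + 34) = (D² + (D + 10*D)*D) + 15 = (D² + (11*D)*D) + 15 = (D² + 11*D²) + 15 = 12*D² + 15 = 15 + 12*D²)
26*(25 - 31) + A(w(-4)) = 26*(25 - 31) + (15 + 12*1²) = 26*(-6) + (15 + 12*1) = -156 + (15 + 12) = -156 + 27 = -129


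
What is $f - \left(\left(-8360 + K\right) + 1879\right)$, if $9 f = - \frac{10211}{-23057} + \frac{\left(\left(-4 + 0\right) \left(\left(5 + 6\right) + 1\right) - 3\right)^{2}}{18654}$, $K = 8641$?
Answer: $- \frac{2786998719023}{1290315834} \approx -2159.9$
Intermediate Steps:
$f = \frac{83482417}{1290315834}$ ($f = \frac{- \frac{10211}{-23057} + \frac{\left(\left(-4 + 0\right) \left(\left(5 + 6\right) + 1\right) - 3\right)^{2}}{18654}}{9} = \frac{\left(-10211\right) \left(- \frac{1}{23057}\right) + \left(- 4 \left(11 + 1\right) - 3\right)^{2} \cdot \frac{1}{18654}}{9} = \frac{\frac{10211}{23057} + \left(\left(-4\right) 12 - 3\right)^{2} \cdot \frac{1}{18654}}{9} = \frac{\frac{10211}{23057} + \left(-48 - 3\right)^{2} \cdot \frac{1}{18654}}{9} = \frac{\frac{10211}{23057} + \left(-51\right)^{2} \cdot \frac{1}{18654}}{9} = \frac{\frac{10211}{23057} + 2601 \cdot \frac{1}{18654}}{9} = \frac{\frac{10211}{23057} + \frac{867}{6218}}{9} = \frac{1}{9} \cdot \frac{83482417}{143368426} = \frac{83482417}{1290315834} \approx 0.064699$)
$f - \left(\left(-8360 + K\right) + 1879\right) = \frac{83482417}{1290315834} - \left(\left(-8360 + 8641\right) + 1879\right) = \frac{83482417}{1290315834} - \left(281 + 1879\right) = \frac{83482417}{1290315834} - 2160 = - \frac{2786998719023}{1290315834}$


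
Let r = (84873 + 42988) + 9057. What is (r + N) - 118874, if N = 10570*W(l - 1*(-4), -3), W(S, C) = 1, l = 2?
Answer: 28614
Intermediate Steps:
r = 136918 (r = 127861 + 9057 = 136918)
N = 10570 (N = 10570*1 = 10570)
(r + N) - 118874 = (136918 + 10570) - 118874 = 147488 - 118874 = 28614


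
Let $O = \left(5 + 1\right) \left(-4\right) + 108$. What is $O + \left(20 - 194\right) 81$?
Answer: $-14010$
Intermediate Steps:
$O = 84$ ($O = 6 \left(-4\right) + 108 = -24 + 108 = 84$)
$O + \left(20 - 194\right) 81 = 84 + \left(20 - 194\right) 81 = 84 - 14094 = -14010$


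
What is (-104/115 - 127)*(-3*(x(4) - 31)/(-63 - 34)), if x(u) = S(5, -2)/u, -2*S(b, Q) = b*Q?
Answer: 5251113/44620 ≈ 117.69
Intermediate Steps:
S(b, Q) = -Q*b/2 (S(b, Q) = -b*Q/2 = -Q*b/2)
x(u) = 5/u (x(u) = (-½*(-2)*5)/u = 5/u)
(-104/115 - 127)*(-3*(x(4) - 31)/(-63 - 34)) = (-104/115 - 127)*(-3*(5/4 - 31)/(-63 - 34)) = (-104*1/115 - 127)*(-3/((-97/(5*(¼) - 31)))) = (-104/115 - 127)*(-3/((-97/(5/4 - 31)))) = -(-44127)/(115*((-97/(-119/4)))) = -(-44127)/(115*((-97*(-4/119)))) = -(-44127)/(115*388/119) = -(-44127)*119/(115*388) = -14709/115*(-357/388) = 5251113/44620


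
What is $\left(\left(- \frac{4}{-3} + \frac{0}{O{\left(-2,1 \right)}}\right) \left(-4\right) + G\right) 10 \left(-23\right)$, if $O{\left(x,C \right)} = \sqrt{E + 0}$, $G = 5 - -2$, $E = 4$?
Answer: $- \frac{1150}{3} \approx -383.33$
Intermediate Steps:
$G = 7$ ($G = 5 + 2 = 7$)
$O{\left(x,C \right)} = 2$ ($O{\left(x,C \right)} = \sqrt{4 + 0} = \sqrt{4} = 2$)
$\left(\left(- \frac{4}{-3} + \frac{0}{O{\left(-2,1 \right)}}\right) \left(-4\right) + G\right) 10 \left(-23\right) = \left(\left(- \frac{4}{-3} + \frac{0}{2}\right) \left(-4\right) + 7\right) 10 \left(-23\right) = \left(\left(\left(-4\right) \left(- \frac{1}{3}\right) + 0 \cdot \frac{1}{2}\right) \left(-4\right) + 7\right) 10 \left(-23\right) = \left(\left(\frac{4}{3} + 0\right) \left(-4\right) + 7\right) 10 \left(-23\right) = \left(\frac{4}{3} \left(-4\right) + 7\right) 10 \left(-23\right) = \left(- \frac{16}{3} + 7\right) 10 \left(-23\right) = \frac{5}{3} \cdot 10 \left(-23\right) = \frac{50}{3} \left(-23\right) = - \frac{1150}{3}$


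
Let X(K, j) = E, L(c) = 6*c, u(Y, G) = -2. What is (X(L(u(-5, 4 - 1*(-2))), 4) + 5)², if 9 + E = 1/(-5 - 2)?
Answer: 841/49 ≈ 17.163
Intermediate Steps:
E = -64/7 (E = -9 + 1/(-5 - 2) = -9 + 1/(-7) = -9 - ⅐ = -64/7 ≈ -9.1429)
X(K, j) = -64/7
(X(L(u(-5, 4 - 1*(-2))), 4) + 5)² = (-64/7 + 5)² = (-29/7)² = 841/49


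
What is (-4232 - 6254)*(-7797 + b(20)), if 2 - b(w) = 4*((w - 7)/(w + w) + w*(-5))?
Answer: 387788009/5 ≈ 7.7558e+7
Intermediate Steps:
b(w) = 2 + 20*w - 2*(-7 + w)/w (b(w) = 2 - 4*((w - 7)/(w + w) + w*(-5)) = 2 - 4*((-7 + w)/((2*w)) - 5*w) = 2 - 4*((-7 + w)*(1/(2*w)) - 5*w) = 2 - 4*((-7 + w)/(2*w) - 5*w) = 2 - 4*(-5*w + (-7 + w)/(2*w)) = 2 - (-20*w + 2*(-7 + w)/w) = 2 + (20*w - 2*(-7 + w)/w) = 2 + 20*w - 2*(-7 + w)/w)
(-4232 - 6254)*(-7797 + b(20)) = (-4232 - 6254)*(-7797 + (14/20 + 20*20)) = -10486*(-7797 + (14*(1/20) + 400)) = -10486*(-7797 + (7/10 + 400)) = -10486*(-7797 + 4007/10) = -10486*(-73963/10) = 387788009/5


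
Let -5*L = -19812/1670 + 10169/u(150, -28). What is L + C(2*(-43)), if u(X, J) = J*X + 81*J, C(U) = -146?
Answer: -3870006277/27003900 ≈ -143.31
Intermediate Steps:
u(X, J) = 81*J + J*X
L = 72563123/27003900 (L = -(-19812/1670 + 10169/((-28*(81 + 150))))/5 = -(-19812*1/1670 + 10169/((-28*231)))/5 = -(-9906/835 + 10169/(-6468))/5 = -(-9906/835 + 10169*(-1/6468))/5 = -(-9906/835 - 10169/6468)/5 = -⅕*(-72563123/5400780) = 72563123/27003900 ≈ 2.6871)
L + C(2*(-43)) = 72563123/27003900 - 146 = -3870006277/27003900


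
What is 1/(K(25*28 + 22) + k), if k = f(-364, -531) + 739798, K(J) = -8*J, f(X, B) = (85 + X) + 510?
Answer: 1/734253 ≈ 1.3619e-6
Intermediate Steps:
f(X, B) = 595 + X
k = 740029 (k = (595 - 364) + 739798 = 231 + 739798 = 740029)
1/(K(25*28 + 22) + k) = 1/(-8*(25*28 + 22) + 740029) = 1/(-8*(700 + 22) + 740029) = 1/(-8*722 + 740029) = 1/(-5776 + 740029) = 1/734253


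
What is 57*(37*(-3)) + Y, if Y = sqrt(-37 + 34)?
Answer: -6327 + I*sqrt(3) ≈ -6327.0 + 1.732*I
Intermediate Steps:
Y = I*sqrt(3) (Y = sqrt(-3) = I*sqrt(3) ≈ 1.732*I)
57*(37*(-3)) + Y = 57*(37*(-3)) + I*sqrt(3) = 57*(-111) + I*sqrt(3) = -6327 + I*sqrt(3)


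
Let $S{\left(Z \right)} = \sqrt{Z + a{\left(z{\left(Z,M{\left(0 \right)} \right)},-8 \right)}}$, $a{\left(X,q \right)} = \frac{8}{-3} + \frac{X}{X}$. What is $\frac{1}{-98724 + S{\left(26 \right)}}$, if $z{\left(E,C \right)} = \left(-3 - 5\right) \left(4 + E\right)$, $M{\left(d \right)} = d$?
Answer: $- \frac{296172}{29239284455} - \frac{\sqrt{219}}{29239284455} \approx -1.013 \cdot 10^{-5}$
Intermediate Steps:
$z{\left(E,C \right)} = -32 - 8 E$ ($z{\left(E,C \right)} = - 8 \left(4 + E\right) = -32 - 8 E$)
$a{\left(X,q \right)} = - \frac{5}{3}$ ($a{\left(X,q \right)} = 8 \left(- \frac{1}{3}\right) + 1 = - \frac{8}{3} + 1 = - \frac{5}{3}$)
$S{\left(Z \right)} = \sqrt{- \frac{5}{3} + Z}$ ($S{\left(Z \right)} = \sqrt{Z - \frac{5}{3}} = \sqrt{- \frac{5}{3} + Z}$)
$\frac{1}{-98724 + S{\left(26 \right)}} = \frac{1}{-98724 + \frac{\sqrt{-15 + 9 \cdot 26}}{3}} = \frac{1}{-98724 + \frac{\sqrt{-15 + 234}}{3}} = \frac{1}{-98724 + \frac{\sqrt{219}}{3}}$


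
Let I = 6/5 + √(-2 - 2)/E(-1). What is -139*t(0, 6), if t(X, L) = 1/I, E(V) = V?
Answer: -2085/68 - 3475*I/68 ≈ -30.662 - 51.103*I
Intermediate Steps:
I = 6/5 - 2*I (I = 6/5 + √(-2 - 2)/(-1) = 6*(⅕) + √(-4)*(-1) = 6/5 + (2*I)*(-1) = 6/5 - 2*I ≈ 1.2 - 2.0*I)
t(X, L) = 25*(6/5 + 2*I)/136 (t(X, L) = 1/(6/5 - 2*I) = 25*(6/5 + 2*I)/136)
-139*t(0, 6) = -139*(15/68 + 25*I/68) = -2085/68 - 3475*I/68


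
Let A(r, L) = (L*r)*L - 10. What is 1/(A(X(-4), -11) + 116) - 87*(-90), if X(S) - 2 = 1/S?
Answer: 9951934/1271 ≈ 7830.0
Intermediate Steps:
X(S) = 2 + 1/S
A(r, L) = -10 + r*L² (A(r, L) = r*L² - 10 = -10 + r*L²)
1/(A(X(-4), -11) + 116) - 87*(-90) = 1/((-10 + (2 + 1/(-4))*(-11)²) + 116) - 87*(-90) = 1/((-10 + (2 - ¼)*121) + 116) + 7830 = 1/((-10 + (7/4)*121) + 116) + 7830 = 1/((-10 + 847/4) + 116) + 7830 = 1/(807/4 + 116) + 7830 = 1/(1271/4) + 7830 = 4/1271 + 7830 = 9951934/1271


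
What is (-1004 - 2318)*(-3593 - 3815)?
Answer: 24609376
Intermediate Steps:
(-1004 - 2318)*(-3593 - 3815) = -3322*(-7408) = 24609376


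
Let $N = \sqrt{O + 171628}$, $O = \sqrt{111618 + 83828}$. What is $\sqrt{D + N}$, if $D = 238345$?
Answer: $\sqrt{238345 + \sqrt{171628 + \sqrt{195446}}} \approx 488.63$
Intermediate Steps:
$O = \sqrt{195446} \approx 442.09$
$N = \sqrt{171628 + \sqrt{195446}}$ ($N = \sqrt{\sqrt{195446} + 171628} = \sqrt{171628 + \sqrt{195446}} \approx 414.81$)
$\sqrt{D + N} = \sqrt{238345 + \sqrt{171628 + \sqrt{195446}}}$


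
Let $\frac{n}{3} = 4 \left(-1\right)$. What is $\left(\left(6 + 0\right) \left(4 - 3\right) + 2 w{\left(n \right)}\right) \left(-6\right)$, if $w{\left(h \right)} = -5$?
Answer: $24$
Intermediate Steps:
$n = -12$ ($n = 3 \cdot 4 \left(-1\right) = 3 \left(-4\right) = -12$)
$\left(\left(6 + 0\right) \left(4 - 3\right) + 2 w{\left(n \right)}\right) \left(-6\right) = \left(\left(6 + 0\right) \left(4 - 3\right) + 2 \left(-5\right)\right) \left(-6\right) = \left(6 \cdot 1 - 10\right) \left(-6\right) = \left(6 - 10\right) \left(-6\right) = \left(-4\right) \left(-6\right) = 24$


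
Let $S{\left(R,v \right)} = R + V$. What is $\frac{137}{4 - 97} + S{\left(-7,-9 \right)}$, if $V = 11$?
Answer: $\frac{235}{93} \approx 2.5269$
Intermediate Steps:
$S{\left(R,v \right)} = 11 + R$ ($S{\left(R,v \right)} = R + 11 = 11 + R$)
$\frac{137}{4 - 97} + S{\left(-7,-9 \right)} = \frac{137}{4 - 97} + \left(11 - 7\right) = \frac{137}{-93} + 4 = 137 \left(- \frac{1}{93}\right) + 4 = - \frac{137}{93} + 4 = \frac{235}{93}$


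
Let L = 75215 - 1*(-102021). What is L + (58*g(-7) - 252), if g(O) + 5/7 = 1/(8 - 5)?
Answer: 3716200/21 ≈ 1.7696e+5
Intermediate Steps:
g(O) = -8/21 (g(O) = -5/7 + 1/(8 - 5) = -5/7 + 1/3 = -5/7 + ⅓ = -8/21)
L = 177236 (L = 75215 + 102021 = 177236)
L + (58*g(-7) - 252) = 177236 + (58*(-8/21) - 252) = 177236 + (-464/21 - 252) = 177236 - 5756/21 = 3716200/21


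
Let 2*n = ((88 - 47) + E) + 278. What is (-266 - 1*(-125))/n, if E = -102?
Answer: -282/217 ≈ -1.2995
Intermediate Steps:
n = 217/2 (n = (((88 - 47) - 102) + 278)/2 = ((41 - 102) + 278)/2 = (-61 + 278)/2 = (1/2)*217 = 217/2 ≈ 108.50)
(-266 - 1*(-125))/n = (-266 - 1*(-125))/(217/2) = (-266 + 125)*(2/217) = -141*2/217 = -282/217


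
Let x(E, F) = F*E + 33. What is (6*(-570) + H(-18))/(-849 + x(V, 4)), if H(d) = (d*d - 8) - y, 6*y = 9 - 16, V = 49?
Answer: 18617/3720 ≈ 5.0046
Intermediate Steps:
y = -7/6 (y = (9 - 16)/6 = (1/6)*(-7) = -7/6 ≈ -1.1667)
H(d) = -41/6 + d**2 (H(d) = (d*d - 8) - 1*(-7/6) = (d**2 - 8) + 7/6 = (-8 + d**2) + 7/6 = -41/6 + d**2)
x(E, F) = 33 + E*F (x(E, F) = E*F + 33 = 33 + E*F)
(6*(-570) + H(-18))/(-849 + x(V, 4)) = (6*(-570) + (-41/6 + (-18)**2))/(-849 + (33 + 49*4)) = (-3420 + (-41/6 + 324))/(-849 + (33 + 196)) = (-3420 + 1903/6)/(-849 + 229) = -18617/6/(-620) = -18617/6*(-1/620) = 18617/3720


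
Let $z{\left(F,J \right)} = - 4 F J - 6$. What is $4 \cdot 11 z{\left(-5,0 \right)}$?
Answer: $-264$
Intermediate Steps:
$z{\left(F,J \right)} = -6 - 4 F J$ ($z{\left(F,J \right)} = - 4 F J - 6 = -6 - 4 F J$)
$4 \cdot 11 z{\left(-5,0 \right)} = 4 \cdot 11 \left(-6 - \left(-20\right) 0\right) = 44 \left(-6 + 0\right) = 44 \left(-6\right) = -264$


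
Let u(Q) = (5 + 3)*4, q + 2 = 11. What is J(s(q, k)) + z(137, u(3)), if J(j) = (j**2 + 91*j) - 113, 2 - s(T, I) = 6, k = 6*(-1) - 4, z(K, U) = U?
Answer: -429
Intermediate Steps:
q = 9 (q = -2 + 11 = 9)
u(Q) = 32 (u(Q) = 8*4 = 32)
k = -10 (k = -6 - 4 = -10)
s(T, I) = -4 (s(T, I) = 2 - 1*6 = 2 - 6 = -4)
J(j) = -113 + j**2 + 91*j
J(s(q, k)) + z(137, u(3)) = (-113 + (-4)**2 + 91*(-4)) + 32 = (-113 + 16 - 364) + 32 = -461 + 32 = -429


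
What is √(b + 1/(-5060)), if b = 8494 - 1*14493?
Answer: I*√38399000365/2530 ≈ 77.453*I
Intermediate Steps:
b = -5999 (b = 8494 - 14493 = -5999)
√(b + 1/(-5060)) = √(-5999 + 1/(-5060)) = √(-5999 - 1/5060) = √(-30354941/5060) = I*√38399000365/2530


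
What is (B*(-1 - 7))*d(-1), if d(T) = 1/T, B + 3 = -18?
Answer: -168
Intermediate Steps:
B = -21 (B = -3 - 18 = -21)
(B*(-1 - 7))*d(-1) = -21*(-1 - 7)/(-1) = -21*(-8)*(-1) = 168*(-1) = -168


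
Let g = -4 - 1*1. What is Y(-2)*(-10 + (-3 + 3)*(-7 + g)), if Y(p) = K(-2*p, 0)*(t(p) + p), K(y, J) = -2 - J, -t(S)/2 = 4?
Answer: -200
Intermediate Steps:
t(S) = -8 (t(S) = -2*4 = -8)
g = -5 (g = -4 - 1 = -5)
Y(p) = 16 - 2*p (Y(p) = (-2 - 1*0)*(-8 + p) = (-2 + 0)*(-8 + p) = -2*(-8 + p) = 16 - 2*p)
Y(-2)*(-10 + (-3 + 3)*(-7 + g)) = (16 - 2*(-2))*(-10 + (-3 + 3)*(-7 - 5)) = (16 + 4)*(-10 + 0*(-12)) = 20*(-10 + 0) = 20*(-10) = -200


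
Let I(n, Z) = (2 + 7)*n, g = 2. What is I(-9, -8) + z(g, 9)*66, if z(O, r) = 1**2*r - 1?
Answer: 447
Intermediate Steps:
I(n, Z) = 9*n
z(O, r) = -1 + r (z(O, r) = 1*r - 1 = r - 1 = -1 + r)
I(-9, -8) + z(g, 9)*66 = 9*(-9) + (-1 + 9)*66 = -81 + 8*66 = -81 + 528 = 447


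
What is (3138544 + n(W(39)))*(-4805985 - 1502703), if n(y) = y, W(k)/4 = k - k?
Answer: -19800094870272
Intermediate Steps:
W(k) = 0 (W(k) = 4*(k - k) = 4*0 = 0)
(3138544 + n(W(39)))*(-4805985 - 1502703) = (3138544 + 0)*(-4805985 - 1502703) = 3138544*(-6308688) = -19800094870272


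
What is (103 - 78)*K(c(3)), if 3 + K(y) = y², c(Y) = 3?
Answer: 150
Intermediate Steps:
K(y) = -3 + y²
(103 - 78)*K(c(3)) = (103 - 78)*(-3 + 3²) = 25*(-3 + 9) = 25*6 = 150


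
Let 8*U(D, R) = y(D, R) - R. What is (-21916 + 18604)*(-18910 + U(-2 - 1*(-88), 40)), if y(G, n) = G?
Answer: 62610876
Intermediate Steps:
U(D, R) = -R/8 + D/8 (U(D, R) = (D - R)/8 = -R/8 + D/8)
(-21916 + 18604)*(-18910 + U(-2 - 1*(-88), 40)) = (-21916 + 18604)*(-18910 + (-⅛*40 + (-2 - 1*(-88))/8)) = -3312*(-18910 + (-5 + (-2 + 88)/8)) = -3312*(-18910 + (-5 + (⅛)*86)) = -3312*(-18910 + (-5 + 43/4)) = -3312*(-18910 + 23/4) = -3312*(-75617/4) = 62610876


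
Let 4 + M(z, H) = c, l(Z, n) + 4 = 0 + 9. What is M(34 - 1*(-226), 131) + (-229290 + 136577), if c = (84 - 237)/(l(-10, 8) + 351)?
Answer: -33007405/356 ≈ -92717.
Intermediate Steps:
l(Z, n) = 5 (l(Z, n) = -4 + (0 + 9) = -4 + 9 = 5)
c = -153/356 (c = (84 - 237)/(5 + 351) = -153/356 ≈ -0.42978)
M(z, H) = -1577/356 (M(z, H) = -4 - 153/356 = -1577/356)
M(34 - 1*(-226), 131) + (-229290 + 136577) = -1577/356 + (-229290 + 136577) = -1577/356 - 92713 = -33007405/356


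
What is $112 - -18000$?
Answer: $18112$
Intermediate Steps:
$112 - -18000 = 112 + 18000 = 18112$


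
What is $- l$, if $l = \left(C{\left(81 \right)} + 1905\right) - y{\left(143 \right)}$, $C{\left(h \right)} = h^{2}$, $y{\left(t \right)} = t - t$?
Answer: $-8466$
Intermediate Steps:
$y{\left(t \right)} = 0$
$l = 8466$ ($l = \left(81^{2} + 1905\right) - 0 = \left(6561 + 1905\right) + 0 = 8466 + 0 = 8466$)
$- l = \left(-1\right) 8466 = -8466$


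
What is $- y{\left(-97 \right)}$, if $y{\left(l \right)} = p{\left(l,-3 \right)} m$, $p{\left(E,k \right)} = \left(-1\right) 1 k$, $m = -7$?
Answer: $21$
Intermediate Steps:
$p{\left(E,k \right)} = - k$
$y{\left(l \right)} = -21$ ($y{\left(l \right)} = \left(-1\right) \left(-3\right) \left(-7\right) = 3 \left(-7\right) = -21$)
$- y{\left(-97 \right)} = \left(-1\right) \left(-21\right) = 21$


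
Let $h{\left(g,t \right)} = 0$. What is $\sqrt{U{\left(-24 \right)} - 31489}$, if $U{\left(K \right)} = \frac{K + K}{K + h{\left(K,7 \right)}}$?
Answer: $37 i \sqrt{23} \approx 177.45 i$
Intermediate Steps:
$U{\left(K \right)} = 2$ ($U{\left(K \right)} = \frac{K + K}{K + 0} = \frac{2 K}{K} = 2$)
$\sqrt{U{\left(-24 \right)} - 31489} = \sqrt{2 - 31489} = \sqrt{-31487} = 37 i \sqrt{23}$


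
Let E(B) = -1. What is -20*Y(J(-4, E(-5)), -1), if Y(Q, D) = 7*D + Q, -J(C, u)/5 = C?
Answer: -260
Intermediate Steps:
J(C, u) = -5*C
Y(Q, D) = Q + 7*D
-20*Y(J(-4, E(-5)), -1) = -20*(-5*(-4) + 7*(-1)) = -20*(20 - 7) = -20*13 = -260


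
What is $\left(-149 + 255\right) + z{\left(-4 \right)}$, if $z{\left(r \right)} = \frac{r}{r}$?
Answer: $107$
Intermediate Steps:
$z{\left(r \right)} = 1$
$\left(-149 + 255\right) + z{\left(-4 \right)} = \left(-149 + 255\right) + 1 = 106 + 1 = 107$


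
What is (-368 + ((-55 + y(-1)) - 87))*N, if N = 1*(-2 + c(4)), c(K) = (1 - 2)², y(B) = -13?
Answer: 523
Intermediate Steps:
c(K) = 1 (c(K) = (-1)² = 1)
N = -1 (N = 1*(-2 + 1) = 1*(-1) = -1)
(-368 + ((-55 + y(-1)) - 87))*N = (-368 + ((-55 - 13) - 87))*(-1) = (-368 + (-68 - 87))*(-1) = (-368 - 155)*(-1) = -523*(-1) = 523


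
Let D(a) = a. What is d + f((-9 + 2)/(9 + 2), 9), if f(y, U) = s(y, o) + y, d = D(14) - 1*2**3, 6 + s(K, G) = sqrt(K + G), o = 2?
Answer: -7/11 + sqrt(165)/11 ≈ 0.53138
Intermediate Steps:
s(K, G) = -6 + sqrt(G + K) (s(K, G) = -6 + sqrt(K + G) = -6 + sqrt(G + K))
d = 6 (d = 14 - 1*2**3 = 14 - 1*8 = 14 - 8 = 6)
f(y, U) = -6 + y + sqrt(2 + y) (f(y, U) = (-6 + sqrt(2 + y)) + y = -6 + y + sqrt(2 + y))
d + f((-9 + 2)/(9 + 2), 9) = 6 + (-6 + (-9 + 2)/(9 + 2) + sqrt(2 + (-9 + 2)/(9 + 2))) = 6 + (-6 - 7/11 + sqrt(2 - 7/11)) = 6 + (-6 - 7/11 + sqrt(15/11)) = 6 + (-6 - 7/11 + sqrt(165)/11) = 6 + (-73/11 + sqrt(165)/11) = -7/11 + sqrt(165)/11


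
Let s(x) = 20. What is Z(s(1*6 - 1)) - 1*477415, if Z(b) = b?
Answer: -477395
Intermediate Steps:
Z(s(1*6 - 1)) - 1*477415 = 20 - 1*477415 = 20 - 477415 = -477395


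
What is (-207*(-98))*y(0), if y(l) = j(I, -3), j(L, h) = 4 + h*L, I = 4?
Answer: -162288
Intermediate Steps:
j(L, h) = 4 + L*h
y(l) = -8 (y(l) = 4 + 4*(-3) = 4 - 12 = -8)
(-207*(-98))*y(0) = -207*(-98)*(-8) = 20286*(-8) = -162288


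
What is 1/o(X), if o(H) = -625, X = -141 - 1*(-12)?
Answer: -1/625 ≈ -0.0016000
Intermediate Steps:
X = -129 (X = -141 + 12 = -129)
1/o(X) = 1/(-625) = -1/625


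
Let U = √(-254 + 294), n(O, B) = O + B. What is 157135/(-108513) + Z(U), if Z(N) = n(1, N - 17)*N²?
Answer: -69605455/108513 + 80*√10 ≈ -388.47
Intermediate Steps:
n(O, B) = B + O
U = 2*√10 (U = √40 = 2*√10 ≈ 6.3246)
Z(N) = N²*(-16 + N) (Z(N) = ((N - 17) + 1)*N² = ((-17 + N) + 1)*N² = (-16 + N)*N² = N²*(-16 + N))
157135/(-108513) + Z(U) = 157135/(-108513) + (2*√10)²*(-16 + 2*√10) = 157135*(-1/108513) + 40*(-16 + 2*√10) = -157135/108513 + (-640 + 80*√10) = -69605455/108513 + 80*√10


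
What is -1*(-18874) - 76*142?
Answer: 8082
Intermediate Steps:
-1*(-18874) - 76*142 = 18874 - 10792 = 8082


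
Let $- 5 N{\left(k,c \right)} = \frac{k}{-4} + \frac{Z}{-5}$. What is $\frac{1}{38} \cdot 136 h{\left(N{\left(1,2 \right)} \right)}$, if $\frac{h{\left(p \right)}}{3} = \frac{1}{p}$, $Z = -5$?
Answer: $- \frac{1360}{19} \approx -71.579$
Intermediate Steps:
$N{\left(k,c \right)} = - \frac{1}{5} + \frac{k}{20}$ ($N{\left(k,c \right)} = - \frac{\frac{k}{-4} - \frac{5}{-5}}{5} = - \frac{k \left(- \frac{1}{4}\right) - -1}{5} = - \frac{- \frac{k}{4} + 1}{5} = - \frac{1 - \frac{k}{4}}{5} = - \frac{1}{5} + \frac{k}{20}$)
$h{\left(p \right)} = \frac{3}{p}$
$\frac{1}{38} \cdot 136 h{\left(N{\left(1,2 \right)} \right)} = \frac{1}{38} \cdot 136 \frac{3}{- \frac{1}{5} + \frac{1}{20} \cdot 1} = \frac{1}{38} \cdot 136 \frac{3}{- \frac{1}{5} + \frac{1}{20}} = \frac{68 \frac{3}{- \frac{3}{20}}}{19} = \frac{68 \cdot 3 \left(- \frac{20}{3}\right)}{19} = \frac{68}{19} \left(-20\right) = - \frac{1360}{19}$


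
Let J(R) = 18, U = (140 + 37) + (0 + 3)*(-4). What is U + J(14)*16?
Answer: 453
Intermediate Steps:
U = 165 (U = 177 + 3*(-4) = 177 - 12 = 165)
U + J(14)*16 = 165 + 18*16 = 165 + 288 = 453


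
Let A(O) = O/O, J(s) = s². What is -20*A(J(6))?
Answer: -20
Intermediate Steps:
A(O) = 1
-20*A(J(6)) = -20*1 = -20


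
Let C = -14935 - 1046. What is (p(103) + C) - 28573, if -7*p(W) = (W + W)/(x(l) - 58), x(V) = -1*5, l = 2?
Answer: -19648108/441 ≈ -44554.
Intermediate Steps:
x(V) = -5
p(W) = 2*W/441 (p(W) = -(W + W)/(7*(-5 - 58)) = -2*W/(7*(-63)) = -2*W*(-1)/(7*63) = -(-2)*W/441 = 2*W/441)
C = -15981
(p(103) + C) - 28573 = ((2/441)*103 - 15981) - 28573 = (206/441 - 15981) - 28573 = -7047415/441 - 28573 = -19648108/441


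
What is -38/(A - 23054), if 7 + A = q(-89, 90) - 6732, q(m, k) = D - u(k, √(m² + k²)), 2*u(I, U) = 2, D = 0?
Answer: 19/14897 ≈ 0.0012754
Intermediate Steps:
u(I, U) = 1 (u(I, U) = (½)*2 = 1)
q(m, k) = -1 (q(m, k) = 0 - 1*1 = 0 - 1 = -1)
A = -6740 (A = -7 + (-1 - 6732) = -7 - 6733 = -6740)
-38/(A - 23054) = -38/(-6740 - 23054) = -38/(-29794) = -38*(-1/29794) = 19/14897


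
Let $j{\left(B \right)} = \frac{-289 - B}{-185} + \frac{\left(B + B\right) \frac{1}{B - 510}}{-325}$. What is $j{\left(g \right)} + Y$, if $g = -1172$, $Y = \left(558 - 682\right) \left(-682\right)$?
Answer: $\frac{855189985641}{10113025} \approx 84563.0$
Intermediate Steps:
$Y = 84568$ ($Y = \left(-124\right) \left(-682\right) = 84568$)
$j{\left(B \right)} = \frac{289}{185} + \frac{B}{185} - \frac{2 B}{325 \left(-510 + B\right)}$ ($j{\left(B \right)} = \left(-289 - B\right) \left(- \frac{1}{185}\right) + \frac{2 B}{-510 + B} \left(- \frac{1}{325}\right) = \left(\frac{289}{185} + \frac{B}{185}\right) + \frac{2 B}{-510 + B} \left(- \frac{1}{325}\right) = \left(\frac{289}{185} + \frac{B}{185}\right) - \frac{2 B}{325 \left(-510 + B\right)} = \frac{289}{185} + \frac{B}{185} - \frac{2 B}{325 \left(-510 + B\right)}$)
$j{\left(g \right)} + Y = \frac{-9580350 - -16922508 + 65 \left(-1172\right)^{2}}{12025 \left(-510 - 1172\right)} + 84568 = \frac{-9580350 + 16922508 + 65 \cdot 1373584}{12025 \left(-1682\right)} + 84568 = \frac{1}{12025} \left(- \frac{1}{1682}\right) \left(-9580350 + 16922508 + 89282960\right) + 84568 = \frac{1}{12025} \left(- \frac{1}{1682}\right) 96625118 + 84568 = - \frac{48312559}{10113025} + 84568 = \frac{855189985641}{10113025}$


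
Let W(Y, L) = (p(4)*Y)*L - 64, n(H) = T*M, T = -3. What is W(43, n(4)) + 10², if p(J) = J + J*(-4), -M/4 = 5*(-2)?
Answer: 61956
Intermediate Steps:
M = 40 (M = -20*(-2) = -4*(-10) = 40)
n(H) = -120 (n(H) = -3*40 = -120)
p(J) = -3*J (p(J) = J - 4*J = -3*J)
W(Y, L) = -64 - 12*L*Y (W(Y, L) = ((-3*4)*Y)*L - 64 = (-12*Y)*L - 64 = -12*L*Y - 64 = -64 - 12*L*Y)
W(43, n(4)) + 10² = (-64 - 12*(-120)*43) + 10² = (-64 + 61920) + 100 = 61856 + 100 = 61956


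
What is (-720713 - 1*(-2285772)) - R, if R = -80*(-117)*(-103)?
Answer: 2529139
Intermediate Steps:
R = -964080 (R = 9360*(-103) = -964080)
(-720713 - 1*(-2285772)) - R = (-720713 - 1*(-2285772)) - 1*(-964080) = (-720713 + 2285772) + 964080 = 1565059 + 964080 = 2529139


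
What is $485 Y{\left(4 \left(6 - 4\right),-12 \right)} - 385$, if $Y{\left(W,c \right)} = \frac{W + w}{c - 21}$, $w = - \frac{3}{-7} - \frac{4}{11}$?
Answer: $- \frac{426490}{847} \approx -503.53$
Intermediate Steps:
$w = \frac{5}{77}$ ($w = \left(-3\right) \left(- \frac{1}{7}\right) - \frac{4}{11} = \frac{3}{7} - \frac{4}{11} = \frac{5}{77} \approx 0.064935$)
$Y{\left(W,c \right)} = \frac{\frac{5}{77} + W}{-21 + c}$ ($Y{\left(W,c \right)} = \frac{W + \frac{5}{77}}{c - 21} = \frac{\frac{5}{77} + W}{-21 + c}$)
$485 Y{\left(4 \left(6 - 4\right),-12 \right)} - 385 = 485 \frac{\frac{5}{77} + 4 \left(6 - 4\right)}{-21 - 12} - 385 = 485 \frac{\frac{5}{77} + 4 \cdot 2}{-33} - 385 = 485 \left(- \frac{\frac{5}{77} + 8}{33}\right) - 385 = 485 \left(\left(- \frac{1}{33}\right) \frac{621}{77}\right) - 385 = 485 \left(- \frac{207}{847}\right) - 385 = - \frac{100395}{847} - 385 = - \frac{426490}{847}$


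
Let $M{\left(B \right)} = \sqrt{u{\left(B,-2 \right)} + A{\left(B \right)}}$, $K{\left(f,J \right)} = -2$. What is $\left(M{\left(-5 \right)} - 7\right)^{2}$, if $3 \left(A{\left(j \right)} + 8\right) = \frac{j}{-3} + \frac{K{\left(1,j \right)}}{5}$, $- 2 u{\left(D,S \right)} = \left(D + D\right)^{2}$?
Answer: $\frac{\left(105 - i \sqrt{12955}\right)^{2}}{225} \approx -8.5778 - 106.23 i$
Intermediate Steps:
$u{\left(D,S \right)} = - 2 D^{2}$ ($u{\left(D,S \right)} = - \frac{\left(D + D\right)^{2}}{2} = - \frac{\left(2 D\right)^{2}}{2} = - \frac{4 D^{2}}{2} = - 2 D^{2}$)
$A{\left(j \right)} = - \frac{122}{15} - \frac{j}{9}$ ($A{\left(j \right)} = -8 + \frac{\frac{j}{-3} - \frac{2}{5}}{3} = -8 + \frac{j \left(- \frac{1}{3}\right) - \frac{2}{5}}{3} = -8 + \frac{- \frac{j}{3} - \frac{2}{5}}{3} = -8 + \frac{- \frac{2}{5} - \frac{j}{3}}{3} = -8 - \left(\frac{2}{15} + \frac{j}{9}\right) = - \frac{122}{15} - \frac{j}{9}$)
$M{\left(B \right)} = \sqrt{- \frac{122}{15} - 2 B^{2} - \frac{B}{9}}$ ($M{\left(B \right)} = \sqrt{- 2 B^{2} - \left(\frac{122}{15} + \frac{B}{9}\right)} = \sqrt{- \frac{122}{15} - 2 B^{2} - \frac{B}{9}}$)
$\left(M{\left(-5 \right)} - 7\right)^{2} = \left(\frac{\sqrt{-1830 - 450 \left(-5\right)^{2} - -125}}{15} - 7\right)^{2} = \left(\frac{\sqrt{-1830 - 11250 + 125}}{15} - 7\right)^{2} = \left(\frac{\sqrt{-12955}}{15} - 7\right)^{2} = \left(\frac{i \sqrt{12955}}{15} - 7\right)^{2} = \left(-7 + \frac{i \sqrt{12955}}{15}\right)^{2}$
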